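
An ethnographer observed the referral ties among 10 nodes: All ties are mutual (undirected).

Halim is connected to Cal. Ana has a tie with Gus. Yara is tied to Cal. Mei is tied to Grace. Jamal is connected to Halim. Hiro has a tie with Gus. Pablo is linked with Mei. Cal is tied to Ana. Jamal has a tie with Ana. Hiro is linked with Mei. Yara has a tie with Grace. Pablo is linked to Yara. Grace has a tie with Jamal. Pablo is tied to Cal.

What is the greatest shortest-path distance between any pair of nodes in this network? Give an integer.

4

Eccentricity of each node (its greatest distance to any other): Ana:3, Cal:3, Grace:3, Gus:3, Halim:4, Hiro:4, Jamal:3, Mei:3, Pablo:3, Yara:3.
The maximum eccentricity is 4, realized for instance by the pair Halim–Hiro via Halim – Cal – Pablo – Mei – Hiro. So the diameter is 4.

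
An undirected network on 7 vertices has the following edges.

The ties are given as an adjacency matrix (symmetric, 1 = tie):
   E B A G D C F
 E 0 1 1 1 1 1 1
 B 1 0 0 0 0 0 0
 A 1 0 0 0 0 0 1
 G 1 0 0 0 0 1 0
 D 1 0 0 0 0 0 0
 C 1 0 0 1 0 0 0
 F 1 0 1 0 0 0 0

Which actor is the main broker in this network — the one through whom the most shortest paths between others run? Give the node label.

E

Unnormalized betweenness of each node: A:0, B:0, C:0, D:0, E:13, F:0, G:0.
E has the largest value, 13, making it the main broker — the node through which the most shortest paths run.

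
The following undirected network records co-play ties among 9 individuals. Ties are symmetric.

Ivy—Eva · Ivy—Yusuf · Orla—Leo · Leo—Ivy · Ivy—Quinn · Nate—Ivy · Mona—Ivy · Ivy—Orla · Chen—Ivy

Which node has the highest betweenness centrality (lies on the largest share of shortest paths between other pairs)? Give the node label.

Ivy

Unnormalized betweenness of each node: Chen:0, Eva:0, Ivy:27, Leo:0, Mona:0, Nate:0, Orla:0, Quinn:0, Yusuf:0.
Ivy has the largest value, 27, making it the main broker — the node through which the most shortest paths run.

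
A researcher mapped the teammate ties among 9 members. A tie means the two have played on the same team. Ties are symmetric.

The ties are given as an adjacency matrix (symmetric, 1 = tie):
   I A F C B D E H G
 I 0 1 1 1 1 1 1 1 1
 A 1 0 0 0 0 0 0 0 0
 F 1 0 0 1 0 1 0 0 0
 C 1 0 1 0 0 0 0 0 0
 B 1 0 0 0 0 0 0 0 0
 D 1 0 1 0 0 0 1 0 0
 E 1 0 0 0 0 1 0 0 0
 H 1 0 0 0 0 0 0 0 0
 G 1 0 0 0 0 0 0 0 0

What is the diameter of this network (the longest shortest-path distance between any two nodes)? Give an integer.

Eccentricity of each node (its greatest distance to any other): A:2, B:2, C:2, D:2, E:2, F:2, G:2, H:2, I:1.
The maximum eccentricity is 2, realized for instance by the pair A–F via A – I – F. So the diameter is 2.

2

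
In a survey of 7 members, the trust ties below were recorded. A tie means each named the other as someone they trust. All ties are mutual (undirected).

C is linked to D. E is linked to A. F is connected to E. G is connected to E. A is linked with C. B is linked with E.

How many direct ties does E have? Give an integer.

E is directly tied to A, B, F, and G. That is 4 neighbors, so the degree of E is 4.

4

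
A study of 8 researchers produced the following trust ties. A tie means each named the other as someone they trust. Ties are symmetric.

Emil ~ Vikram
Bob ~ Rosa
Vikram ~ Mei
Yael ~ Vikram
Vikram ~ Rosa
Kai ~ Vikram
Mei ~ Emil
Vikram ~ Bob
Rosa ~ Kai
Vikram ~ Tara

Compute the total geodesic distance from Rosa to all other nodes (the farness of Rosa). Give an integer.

Distances from Rosa: Bob:1, Emil:2, Kai:1, Mei:2, Tara:2, Vikram:1, Yael:2.
Sum = 1 + 2 + 1 + 2 + 2 + 1 + 2 = 11.

11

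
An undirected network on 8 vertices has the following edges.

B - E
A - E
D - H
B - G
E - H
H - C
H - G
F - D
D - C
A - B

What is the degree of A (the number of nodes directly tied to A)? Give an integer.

2

A is directly tied to B and E. That is 2 neighbors, so the degree of A is 2.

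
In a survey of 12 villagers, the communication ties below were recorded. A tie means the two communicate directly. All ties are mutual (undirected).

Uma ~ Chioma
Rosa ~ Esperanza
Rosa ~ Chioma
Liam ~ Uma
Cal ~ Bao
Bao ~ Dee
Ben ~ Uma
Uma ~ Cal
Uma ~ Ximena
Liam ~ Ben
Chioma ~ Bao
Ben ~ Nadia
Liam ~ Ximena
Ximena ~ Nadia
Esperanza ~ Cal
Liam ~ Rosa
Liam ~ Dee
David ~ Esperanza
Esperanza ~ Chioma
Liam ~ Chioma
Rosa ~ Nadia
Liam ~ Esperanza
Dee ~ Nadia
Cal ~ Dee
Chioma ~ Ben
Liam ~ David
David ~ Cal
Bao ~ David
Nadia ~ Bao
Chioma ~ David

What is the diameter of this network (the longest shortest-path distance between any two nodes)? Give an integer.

Eccentricity of each node (its greatest distance to any other): Bao:2, Ben:2, Cal:2, Chioma:2, David:2, Dee:2, Esperanza:2, Liam:2, Nadia:2, Rosa:2, Uma:2, Ximena:2.
The maximum eccentricity is 2, realized for instance by the pair Rosa–Ximena via Rosa – Nadia – Ximena. So the diameter is 2.

2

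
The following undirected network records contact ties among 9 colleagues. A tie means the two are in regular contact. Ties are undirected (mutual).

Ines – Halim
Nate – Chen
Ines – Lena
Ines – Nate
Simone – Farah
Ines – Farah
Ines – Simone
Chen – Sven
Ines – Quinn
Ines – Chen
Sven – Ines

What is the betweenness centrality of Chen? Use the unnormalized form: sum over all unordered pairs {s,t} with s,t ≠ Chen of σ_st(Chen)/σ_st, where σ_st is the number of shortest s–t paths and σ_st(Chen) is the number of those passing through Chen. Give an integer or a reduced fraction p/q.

Pairs whose geodesics pass through Chen — Sven–Nate: 1/2.
All other pairs contribute 0.
Summing the contributions gives betweenness(Chen) = 1/2.

1/2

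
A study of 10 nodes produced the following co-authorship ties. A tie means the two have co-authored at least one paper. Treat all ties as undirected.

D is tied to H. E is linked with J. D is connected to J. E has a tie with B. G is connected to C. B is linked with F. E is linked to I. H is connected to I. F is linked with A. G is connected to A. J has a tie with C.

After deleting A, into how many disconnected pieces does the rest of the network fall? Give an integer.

A's neighbors (F and G) remain reachable from one another through other ties, so the rest of the network stays in one piece.

1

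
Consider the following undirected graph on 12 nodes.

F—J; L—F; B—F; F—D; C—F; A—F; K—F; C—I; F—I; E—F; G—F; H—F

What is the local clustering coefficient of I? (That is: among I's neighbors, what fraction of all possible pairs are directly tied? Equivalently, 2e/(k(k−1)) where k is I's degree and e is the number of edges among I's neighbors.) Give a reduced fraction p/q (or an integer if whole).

1

I's neighbors: C and F (k = 2).
Possible neighbor pairs: C(2,2) = 1. Edges among them: C–F → e = 1.
Clustering(I) = 1/1.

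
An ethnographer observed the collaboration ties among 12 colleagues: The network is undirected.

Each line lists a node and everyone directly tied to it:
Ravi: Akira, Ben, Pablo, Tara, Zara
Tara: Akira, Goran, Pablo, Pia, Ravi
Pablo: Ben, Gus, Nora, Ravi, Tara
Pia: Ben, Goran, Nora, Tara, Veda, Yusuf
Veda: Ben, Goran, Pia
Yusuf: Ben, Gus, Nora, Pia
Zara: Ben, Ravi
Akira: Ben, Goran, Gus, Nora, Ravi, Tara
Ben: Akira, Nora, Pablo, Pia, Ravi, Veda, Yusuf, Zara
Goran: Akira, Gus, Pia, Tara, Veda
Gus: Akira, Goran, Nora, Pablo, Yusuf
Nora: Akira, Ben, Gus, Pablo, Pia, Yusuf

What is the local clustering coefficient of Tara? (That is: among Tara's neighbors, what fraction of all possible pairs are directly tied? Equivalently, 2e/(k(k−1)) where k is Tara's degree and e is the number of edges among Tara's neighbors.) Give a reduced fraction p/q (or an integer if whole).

Tara's neighbors: Akira, Goran, Pablo, Pia, and Ravi (k = 5).
Possible neighbor pairs: C(5,2) = 10. Edges among them: Akira–Goran, Akira–Ravi, Goran–Pia, Pablo–Ravi → e = 4.
Clustering(Tara) = 4/10 = 2/5.

2/5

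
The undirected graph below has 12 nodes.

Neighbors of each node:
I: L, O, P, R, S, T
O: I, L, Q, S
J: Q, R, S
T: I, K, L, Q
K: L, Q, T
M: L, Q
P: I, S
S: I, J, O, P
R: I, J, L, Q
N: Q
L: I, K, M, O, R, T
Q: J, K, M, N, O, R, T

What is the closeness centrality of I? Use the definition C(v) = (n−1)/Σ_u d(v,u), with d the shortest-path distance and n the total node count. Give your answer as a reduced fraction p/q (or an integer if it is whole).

11/17

Distances from I: J:2, K:2, L:1, M:2, N:3, O:1, P:1, Q:2, R:1, S:1, T:1. Sum = 17.
n = 12, so closeness = 11/17.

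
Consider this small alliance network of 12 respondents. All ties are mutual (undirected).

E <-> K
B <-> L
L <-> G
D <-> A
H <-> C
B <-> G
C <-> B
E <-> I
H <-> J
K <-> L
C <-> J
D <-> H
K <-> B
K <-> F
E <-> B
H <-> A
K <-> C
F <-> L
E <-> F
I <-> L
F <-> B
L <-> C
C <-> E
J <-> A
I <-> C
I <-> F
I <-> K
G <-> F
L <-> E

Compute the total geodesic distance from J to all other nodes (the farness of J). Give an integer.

21

Distances from J: A:1, B:2, C:1, D:2, E:2, F:3, G:3, H:1, I:2, K:2, L:2.
Sum = 1 + 2 + 1 + 2 + 2 + 3 + 3 + 1 + 2 + 2 + 2 = 21.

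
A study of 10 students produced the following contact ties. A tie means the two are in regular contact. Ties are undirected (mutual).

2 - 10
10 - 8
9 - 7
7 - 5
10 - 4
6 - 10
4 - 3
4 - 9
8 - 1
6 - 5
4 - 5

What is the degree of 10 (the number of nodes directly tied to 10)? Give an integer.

10 is directly tied to 2, 4, 6, and 8. That is 4 neighbors, so the degree of 10 is 4.

4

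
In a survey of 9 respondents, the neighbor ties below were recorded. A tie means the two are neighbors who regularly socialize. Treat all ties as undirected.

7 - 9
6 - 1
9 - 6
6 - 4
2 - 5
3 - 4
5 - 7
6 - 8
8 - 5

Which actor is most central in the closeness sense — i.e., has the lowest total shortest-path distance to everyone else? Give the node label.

Farness (sum of distances to all others) for each node — 1:20, 2:24, 3:25, 4:18, 5:17, 6:13, 7:18, 8:15, 9:16.
The smallest farness is 13, for 6, so 6 has the highest closeness.

6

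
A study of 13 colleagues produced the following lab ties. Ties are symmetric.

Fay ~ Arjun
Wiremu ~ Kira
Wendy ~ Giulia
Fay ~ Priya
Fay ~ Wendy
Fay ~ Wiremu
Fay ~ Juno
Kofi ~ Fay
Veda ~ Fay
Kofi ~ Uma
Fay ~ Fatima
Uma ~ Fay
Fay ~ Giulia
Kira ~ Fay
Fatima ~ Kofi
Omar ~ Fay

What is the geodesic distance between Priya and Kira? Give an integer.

One shortest route is Priya – Fay – Kira, which uses 2 edges, and Priya and Kira are not directly tied, so nothing shorter exists. So d(Priya,Kira) = 2.

2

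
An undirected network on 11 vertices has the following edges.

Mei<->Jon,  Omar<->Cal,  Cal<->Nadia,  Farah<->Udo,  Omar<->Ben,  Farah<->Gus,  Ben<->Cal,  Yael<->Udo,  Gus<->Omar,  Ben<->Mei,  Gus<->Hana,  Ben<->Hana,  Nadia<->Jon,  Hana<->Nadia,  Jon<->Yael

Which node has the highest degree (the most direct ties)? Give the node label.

Degrees — Ben:4, Cal:3, Farah:2, Gus:3, Hana:3, Jon:3, Mei:2, Nadia:3, Omar:3, Udo:2, Yael:2.
The maximum is 4, attained only by Ben.

Ben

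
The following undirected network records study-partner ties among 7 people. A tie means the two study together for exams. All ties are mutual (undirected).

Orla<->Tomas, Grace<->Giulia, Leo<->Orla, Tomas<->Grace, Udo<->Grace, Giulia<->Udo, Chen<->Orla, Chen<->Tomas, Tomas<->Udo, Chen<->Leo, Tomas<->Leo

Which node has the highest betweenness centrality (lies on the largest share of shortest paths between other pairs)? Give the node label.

Tomas

Unnormalized betweenness of each node: Chen:0, Giulia:0, Grace:2, Leo:0, Orla:0, Tomas:9, Udo:2.
Tomas has the largest value, 9, making it the main broker — the node through which the most shortest paths run.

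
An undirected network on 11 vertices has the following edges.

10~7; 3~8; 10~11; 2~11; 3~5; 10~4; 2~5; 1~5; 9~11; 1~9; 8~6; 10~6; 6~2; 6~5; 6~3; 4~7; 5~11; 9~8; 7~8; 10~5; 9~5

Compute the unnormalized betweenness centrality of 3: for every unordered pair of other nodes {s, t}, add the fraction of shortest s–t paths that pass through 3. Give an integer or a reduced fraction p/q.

1/3

Pairs whose geodesics pass through 3 — 8–5: 1/3.
All other pairs contribute 0.
Summing the contributions gives betweenness(3) = 1/3.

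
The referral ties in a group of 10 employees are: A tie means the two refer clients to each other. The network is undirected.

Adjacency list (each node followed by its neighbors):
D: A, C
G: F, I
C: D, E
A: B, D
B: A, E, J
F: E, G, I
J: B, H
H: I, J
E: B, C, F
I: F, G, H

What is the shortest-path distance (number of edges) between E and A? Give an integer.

One shortest route is E – B – A, which uses 2 edges, and E and A are not directly tied, so nothing shorter exists. So d(E,A) = 2.

2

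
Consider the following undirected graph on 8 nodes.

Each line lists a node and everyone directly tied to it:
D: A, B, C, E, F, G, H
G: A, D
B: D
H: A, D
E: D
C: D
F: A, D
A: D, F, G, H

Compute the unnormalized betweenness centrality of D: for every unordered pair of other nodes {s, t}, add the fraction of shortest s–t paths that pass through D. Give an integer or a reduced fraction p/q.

Pairs whose geodesics pass through D — H–F: 1/2; H–G: 1/2; H–C: 1; H–B: 1; H–E: 1; F–G: 1/2; F–C: 1; F–B: 1; F–E: 1; G–C: 1; G–B: 1; G–E: 1; C–A: 1; C–B: 1 … (+4 more pairs).
All other pairs contribute 0.
Summing the contributions gives betweenness(D) = 33/2.

33/2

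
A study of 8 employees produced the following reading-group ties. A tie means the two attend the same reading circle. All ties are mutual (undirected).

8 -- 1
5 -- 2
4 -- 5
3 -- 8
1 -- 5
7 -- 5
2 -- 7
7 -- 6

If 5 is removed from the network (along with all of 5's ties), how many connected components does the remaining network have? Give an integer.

3

Without 5, the remaining ties split the others into: {1, 3, 8}; {4}; {2, 6, 7}.
That's 3 separate components.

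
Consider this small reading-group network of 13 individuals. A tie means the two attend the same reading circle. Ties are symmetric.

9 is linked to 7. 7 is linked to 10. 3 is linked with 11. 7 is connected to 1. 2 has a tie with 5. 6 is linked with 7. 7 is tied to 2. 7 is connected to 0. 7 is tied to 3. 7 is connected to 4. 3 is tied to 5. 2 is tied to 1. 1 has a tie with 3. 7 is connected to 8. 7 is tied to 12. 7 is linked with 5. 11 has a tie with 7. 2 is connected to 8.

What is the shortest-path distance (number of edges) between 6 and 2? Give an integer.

One shortest route is 6 – 7 – 2, which uses 2 edges, and 6 and 2 are not directly tied, so nothing shorter exists. So d(6,2) = 2.

2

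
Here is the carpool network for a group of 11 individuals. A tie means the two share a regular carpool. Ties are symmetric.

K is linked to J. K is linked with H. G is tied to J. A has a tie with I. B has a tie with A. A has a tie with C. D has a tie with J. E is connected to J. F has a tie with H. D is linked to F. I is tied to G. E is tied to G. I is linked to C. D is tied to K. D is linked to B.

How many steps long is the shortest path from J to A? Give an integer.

3

One shortest route is J – D – B – A, which uses 3 edges, and at distance 2 from J we only reach {B, F, H, I}, which does not include A. So d(J,A) = 3.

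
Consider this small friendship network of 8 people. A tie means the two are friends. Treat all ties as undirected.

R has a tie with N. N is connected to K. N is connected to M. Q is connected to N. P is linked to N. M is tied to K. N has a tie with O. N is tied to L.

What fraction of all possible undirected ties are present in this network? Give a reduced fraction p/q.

There are 8 edges and 8 nodes, so the maximum possible is C(8,2) = 28.
Density = 8/28 = 2/7.

2/7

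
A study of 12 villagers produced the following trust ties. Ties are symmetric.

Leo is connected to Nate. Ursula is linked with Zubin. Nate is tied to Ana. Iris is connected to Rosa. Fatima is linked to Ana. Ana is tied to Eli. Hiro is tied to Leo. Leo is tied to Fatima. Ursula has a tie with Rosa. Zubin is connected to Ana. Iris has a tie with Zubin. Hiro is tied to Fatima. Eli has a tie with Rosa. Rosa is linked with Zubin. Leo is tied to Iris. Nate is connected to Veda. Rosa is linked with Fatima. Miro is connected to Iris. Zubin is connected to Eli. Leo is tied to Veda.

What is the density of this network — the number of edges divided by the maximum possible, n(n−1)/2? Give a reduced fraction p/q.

There are 20 edges and 12 nodes, so the maximum possible is C(12,2) = 66.
Density = 20/66 = 10/33.

10/33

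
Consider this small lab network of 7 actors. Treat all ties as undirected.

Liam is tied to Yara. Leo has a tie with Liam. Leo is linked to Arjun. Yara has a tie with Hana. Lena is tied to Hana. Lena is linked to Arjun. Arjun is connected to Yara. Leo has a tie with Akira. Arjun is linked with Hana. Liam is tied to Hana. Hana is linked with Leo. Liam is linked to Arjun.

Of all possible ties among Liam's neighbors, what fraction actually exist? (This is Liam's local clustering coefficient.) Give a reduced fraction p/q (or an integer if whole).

5/6

Liam's neighbors: Arjun, Hana, Leo, and Yara (k = 4).
Possible neighbor pairs: C(4,2) = 6. Edges among them: Arjun–Hana, Arjun–Leo, Arjun–Yara, Hana–Leo, Hana–Yara → e = 5.
Clustering(Liam) = 5/6.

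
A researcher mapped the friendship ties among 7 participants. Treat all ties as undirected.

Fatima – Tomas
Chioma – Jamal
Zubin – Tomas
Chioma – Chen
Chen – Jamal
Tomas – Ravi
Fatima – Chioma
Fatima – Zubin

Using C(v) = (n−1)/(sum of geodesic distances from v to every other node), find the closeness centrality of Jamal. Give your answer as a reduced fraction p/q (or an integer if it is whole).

3/7

Distances from Jamal: Chen:1, Chioma:1, Fatima:2, Ravi:4, Tomas:3, Zubin:3. Sum = 14.
n = 7, so closeness = 6/14 = 3/7.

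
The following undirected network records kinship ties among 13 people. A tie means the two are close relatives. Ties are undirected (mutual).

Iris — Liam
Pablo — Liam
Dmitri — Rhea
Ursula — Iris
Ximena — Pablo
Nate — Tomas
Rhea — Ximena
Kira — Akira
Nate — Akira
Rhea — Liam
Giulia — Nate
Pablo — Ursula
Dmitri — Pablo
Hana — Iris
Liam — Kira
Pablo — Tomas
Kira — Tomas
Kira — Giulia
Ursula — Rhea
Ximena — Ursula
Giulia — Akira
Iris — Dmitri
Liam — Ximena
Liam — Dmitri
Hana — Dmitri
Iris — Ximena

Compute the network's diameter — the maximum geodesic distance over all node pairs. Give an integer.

4

Eccentricity of each node (its greatest distance to any other): Akira:4, Dmitri:3, Giulia:4, Hana:4, Iris:4, Kira:3, Liam:3, Nate:4, Pablo:3, Rhea:4, Tomas:3, Ursula:4, Ximena:3.
The maximum eccentricity is 4, realized for instance by the pair Rhea–Nate via Rhea – Liam – Kira – Tomas – Nate. So the diameter is 4.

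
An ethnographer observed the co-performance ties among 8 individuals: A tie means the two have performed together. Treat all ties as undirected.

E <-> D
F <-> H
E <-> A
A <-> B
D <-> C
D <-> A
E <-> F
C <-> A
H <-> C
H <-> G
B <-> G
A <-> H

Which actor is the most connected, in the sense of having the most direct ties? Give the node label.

A

Degrees — A:5, B:2, C:3, D:3, E:3, F:2, G:2, H:4.
The maximum is 5, attained only by A.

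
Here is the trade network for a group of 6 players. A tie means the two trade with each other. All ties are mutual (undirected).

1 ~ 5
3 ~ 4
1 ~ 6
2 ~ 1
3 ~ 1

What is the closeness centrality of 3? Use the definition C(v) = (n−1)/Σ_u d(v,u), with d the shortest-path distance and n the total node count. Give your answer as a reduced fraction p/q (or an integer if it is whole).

Distances from 3: 1:1, 2:2, 4:1, 5:2, 6:2. Sum = 8.
n = 6, so closeness = 5/8.

5/8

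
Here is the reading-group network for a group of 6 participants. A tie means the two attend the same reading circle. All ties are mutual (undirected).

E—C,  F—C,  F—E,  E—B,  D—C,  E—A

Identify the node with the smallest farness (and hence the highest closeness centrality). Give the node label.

Farness (sum of distances to all others) for each node — A:10, B:10, C:7, D:11, E:6, F:8.
The smallest farness is 6, for E, so E has the highest closeness.

E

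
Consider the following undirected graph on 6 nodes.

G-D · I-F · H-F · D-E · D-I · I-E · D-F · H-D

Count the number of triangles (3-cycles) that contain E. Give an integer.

1

E's neighbors: D and I.
Neighbor pairs that are themselves tied: E–D–I. Each forms one triangle with E, for 1 in total.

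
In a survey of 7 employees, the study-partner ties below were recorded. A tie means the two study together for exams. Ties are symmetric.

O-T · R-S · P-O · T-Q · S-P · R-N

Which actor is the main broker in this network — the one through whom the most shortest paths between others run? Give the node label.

P

Unnormalized betweenness of each node: N:0, O:8, P:9, Q:0, R:5, S:8, T:5.
P has the largest value, 9, making it the main broker — the node through which the most shortest paths run.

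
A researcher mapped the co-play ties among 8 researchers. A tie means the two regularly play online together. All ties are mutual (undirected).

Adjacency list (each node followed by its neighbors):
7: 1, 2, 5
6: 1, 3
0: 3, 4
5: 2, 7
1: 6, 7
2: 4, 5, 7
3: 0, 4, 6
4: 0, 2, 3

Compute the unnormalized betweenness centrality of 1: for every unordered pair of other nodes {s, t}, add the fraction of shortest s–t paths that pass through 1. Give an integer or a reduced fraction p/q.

Pairs whose geodesics pass through 1 — 7–3: 1/2; 7–6: 1; 5–6: 1; 2–6: 1/2.
All other pairs contribute 0.
Summing the contributions gives betweenness(1) = 3.

3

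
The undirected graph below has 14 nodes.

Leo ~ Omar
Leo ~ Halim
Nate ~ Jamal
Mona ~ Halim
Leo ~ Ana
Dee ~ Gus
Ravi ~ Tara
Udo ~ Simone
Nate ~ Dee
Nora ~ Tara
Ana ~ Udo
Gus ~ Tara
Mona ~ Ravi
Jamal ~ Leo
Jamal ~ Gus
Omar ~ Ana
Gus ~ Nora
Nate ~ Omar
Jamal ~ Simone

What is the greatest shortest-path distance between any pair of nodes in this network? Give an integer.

Eccentricity of each node (its greatest distance to any other): Ana:4, Dee:4, Gus:3, Halim:4, Jamal:3, Leo:3, Mona:4, Nate:4, Nora:4, Omar:4, Ravi:5, Simone:4, Tara:4, Udo:5.
The maximum eccentricity is 5, realized for instance by the pair Ravi–Udo via Ravi – Mona – Halim – Leo – Ana – Udo. So the diameter is 5.

5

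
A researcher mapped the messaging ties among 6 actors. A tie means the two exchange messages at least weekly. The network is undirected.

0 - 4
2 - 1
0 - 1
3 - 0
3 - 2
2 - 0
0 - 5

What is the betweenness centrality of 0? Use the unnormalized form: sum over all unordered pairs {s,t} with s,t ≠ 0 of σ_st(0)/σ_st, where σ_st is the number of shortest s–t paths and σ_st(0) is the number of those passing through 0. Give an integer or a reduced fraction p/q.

15/2

Pairs whose geodesics pass through 0 — 4–3: 1; 4–2: 1; 4–1: 1; 4–5: 1; 3–1: 1/2; 3–5: 1; 2–5: 1; 1–5: 1.
All other pairs contribute 0.
Summing the contributions gives betweenness(0) = 15/2.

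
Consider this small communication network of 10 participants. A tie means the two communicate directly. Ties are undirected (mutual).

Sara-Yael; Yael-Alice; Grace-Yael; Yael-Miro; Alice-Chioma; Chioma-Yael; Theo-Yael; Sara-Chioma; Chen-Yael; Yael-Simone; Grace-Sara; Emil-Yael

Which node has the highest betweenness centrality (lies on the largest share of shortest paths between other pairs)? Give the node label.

Yael

Unnormalized betweenness of each node: Alice:0, Chen:0, Chioma:1/2, Emil:0, Grace:0, Miro:0, Sara:1/2, Simone:0, Theo:0, Yael:32.
Yael has the largest value, 32, making it the main broker — the node through which the most shortest paths run.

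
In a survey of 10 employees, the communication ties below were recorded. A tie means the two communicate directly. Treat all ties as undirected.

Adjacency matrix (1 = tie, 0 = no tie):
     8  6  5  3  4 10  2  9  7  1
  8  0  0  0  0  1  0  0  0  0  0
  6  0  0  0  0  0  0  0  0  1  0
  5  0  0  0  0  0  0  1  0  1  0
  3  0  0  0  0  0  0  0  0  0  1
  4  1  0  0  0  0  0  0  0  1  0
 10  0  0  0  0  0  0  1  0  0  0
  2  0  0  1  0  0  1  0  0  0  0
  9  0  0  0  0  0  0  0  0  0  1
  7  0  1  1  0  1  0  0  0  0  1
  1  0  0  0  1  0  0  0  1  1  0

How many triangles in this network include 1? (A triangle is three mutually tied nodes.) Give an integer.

0

1's neighbors are 3, 7, and 9, but none of them are tied to each other, so no triangle contains 1.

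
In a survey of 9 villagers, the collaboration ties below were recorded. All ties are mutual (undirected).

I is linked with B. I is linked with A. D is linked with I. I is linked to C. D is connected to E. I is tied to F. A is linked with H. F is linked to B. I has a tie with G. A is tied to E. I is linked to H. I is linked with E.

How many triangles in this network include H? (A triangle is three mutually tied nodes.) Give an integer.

1

H's neighbors: A and I.
Neighbor pairs that are themselves tied: H–A–I. Each forms one triangle with H, for 1 in total.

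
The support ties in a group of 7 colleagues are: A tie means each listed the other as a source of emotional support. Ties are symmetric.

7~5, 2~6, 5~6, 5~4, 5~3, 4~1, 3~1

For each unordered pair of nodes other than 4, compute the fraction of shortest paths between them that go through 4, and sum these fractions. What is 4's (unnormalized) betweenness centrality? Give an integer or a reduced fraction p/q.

2

Pairs whose geodesics pass through 4 — 1–5: 1/2; 1–6: 1/2; 1–2: 1/2; 1–7: 1/2.
All other pairs contribute 0.
Summing the contributions gives betweenness(4) = 2.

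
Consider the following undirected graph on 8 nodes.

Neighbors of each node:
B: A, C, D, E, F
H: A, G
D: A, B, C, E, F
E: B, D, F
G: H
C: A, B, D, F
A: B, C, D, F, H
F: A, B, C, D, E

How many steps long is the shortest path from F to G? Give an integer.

One shortest route is F – A – H – G, which uses 3 edges, and at distance 2 from F we only reach {H}, which does not include G. So d(F,G) = 3.

3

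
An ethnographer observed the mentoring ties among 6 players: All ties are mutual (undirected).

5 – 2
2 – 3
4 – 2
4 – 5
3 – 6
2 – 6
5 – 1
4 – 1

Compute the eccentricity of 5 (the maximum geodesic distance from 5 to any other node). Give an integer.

2

Distances from 5: 1:1, 2:1, 3:2, 4:1, 6:2.
The largest is 2 (to 3 and 6), so the eccentricity of 5 is 2.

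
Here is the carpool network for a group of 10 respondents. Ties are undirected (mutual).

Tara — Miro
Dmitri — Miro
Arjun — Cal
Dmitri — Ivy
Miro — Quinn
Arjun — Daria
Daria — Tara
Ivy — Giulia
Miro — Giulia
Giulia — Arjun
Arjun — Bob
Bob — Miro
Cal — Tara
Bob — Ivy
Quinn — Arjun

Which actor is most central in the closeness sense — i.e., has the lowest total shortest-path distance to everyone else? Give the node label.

Miro

Farness (sum of distances to all others) for each node — Arjun:14, Bob:15, Cal:18, Daria:18, Dmitri:19, Giulia:15, Ivy:19, Miro:13, Quinn:17, Tara:16.
The smallest farness is 13, for Miro, so Miro has the highest closeness.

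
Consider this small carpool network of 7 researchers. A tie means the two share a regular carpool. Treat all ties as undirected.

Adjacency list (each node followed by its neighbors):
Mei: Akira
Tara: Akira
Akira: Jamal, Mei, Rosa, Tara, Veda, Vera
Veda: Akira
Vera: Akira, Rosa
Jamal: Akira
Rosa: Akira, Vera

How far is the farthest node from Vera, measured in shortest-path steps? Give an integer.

Distances from Vera: Akira:1, Jamal:2, Mei:2, Rosa:1, Tara:2, Veda:2.
The largest is 2 (to Tara, Mei, Jamal, and Veda), so the eccentricity of Vera is 2.

2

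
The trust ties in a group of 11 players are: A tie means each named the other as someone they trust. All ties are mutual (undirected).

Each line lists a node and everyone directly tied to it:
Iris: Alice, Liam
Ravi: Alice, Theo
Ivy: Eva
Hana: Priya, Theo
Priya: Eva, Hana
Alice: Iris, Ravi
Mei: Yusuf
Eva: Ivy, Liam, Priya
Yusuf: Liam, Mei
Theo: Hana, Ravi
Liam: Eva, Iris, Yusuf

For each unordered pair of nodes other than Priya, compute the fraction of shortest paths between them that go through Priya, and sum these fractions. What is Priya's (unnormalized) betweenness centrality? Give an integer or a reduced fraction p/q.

Pairs whose geodesics pass through Priya — Eva–Ravi: 1/2; Eva–Theo: 1; Eva–Hana: 1; Ravi–Ivy: 1/2; Liam–Theo: 1/2; Liam–Hana: 1; Iris–Hana: 1/2; Theo–Mei: 1/2; Theo–Yusuf: 1/2; Theo–Ivy: 1; Hana–Mei: 1; Hana–Yusuf: 1; Hana–Ivy: 1.
All other pairs contribute 0.
Summing the contributions gives betweenness(Priya) = 10.

10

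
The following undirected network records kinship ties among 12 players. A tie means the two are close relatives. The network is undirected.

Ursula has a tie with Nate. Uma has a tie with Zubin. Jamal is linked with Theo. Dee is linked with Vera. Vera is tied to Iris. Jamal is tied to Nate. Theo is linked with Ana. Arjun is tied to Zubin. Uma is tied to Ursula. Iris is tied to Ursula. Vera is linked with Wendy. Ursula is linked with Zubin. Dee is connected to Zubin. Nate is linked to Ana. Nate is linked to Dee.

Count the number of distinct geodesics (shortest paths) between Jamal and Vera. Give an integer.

1

The shortest distance is 3, and the only length-3 path is Jamal–Nate–Dee–Vera. So there is exactly 1 shortest path.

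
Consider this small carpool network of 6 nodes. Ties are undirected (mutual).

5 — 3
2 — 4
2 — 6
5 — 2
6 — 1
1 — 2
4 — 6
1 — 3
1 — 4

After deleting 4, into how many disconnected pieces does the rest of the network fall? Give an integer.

4's neighbors (1, 2, and 6) remain reachable from one another through other ties, so the rest of the network stays in one piece.

1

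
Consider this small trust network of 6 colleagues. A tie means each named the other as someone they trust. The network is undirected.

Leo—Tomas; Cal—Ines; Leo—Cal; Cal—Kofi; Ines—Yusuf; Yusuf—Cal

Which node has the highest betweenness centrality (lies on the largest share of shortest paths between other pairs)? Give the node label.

Cal

Unnormalized betweenness of each node: Cal:8, Ines:0, Kofi:0, Leo:4, Tomas:0, Yusuf:0.
Cal has the largest value, 8, making it the main broker — the node through which the most shortest paths run.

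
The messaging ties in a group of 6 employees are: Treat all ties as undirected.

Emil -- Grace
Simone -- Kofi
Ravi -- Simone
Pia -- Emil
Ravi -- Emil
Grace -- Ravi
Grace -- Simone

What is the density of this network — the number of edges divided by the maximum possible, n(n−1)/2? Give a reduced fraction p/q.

7/15

There are 7 edges and 6 nodes, so the maximum possible is C(6,2) = 15.
Density = 7/15.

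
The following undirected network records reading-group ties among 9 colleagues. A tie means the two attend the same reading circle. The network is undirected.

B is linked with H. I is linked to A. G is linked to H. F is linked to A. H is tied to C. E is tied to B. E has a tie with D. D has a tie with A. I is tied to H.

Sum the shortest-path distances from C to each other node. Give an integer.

21

Distances from C: A:3, B:2, D:4, E:3, F:4, G:2, H:1, I:2.
Sum = 3 + 2 + 4 + 3 + 4 + 2 + 1 + 2 = 21.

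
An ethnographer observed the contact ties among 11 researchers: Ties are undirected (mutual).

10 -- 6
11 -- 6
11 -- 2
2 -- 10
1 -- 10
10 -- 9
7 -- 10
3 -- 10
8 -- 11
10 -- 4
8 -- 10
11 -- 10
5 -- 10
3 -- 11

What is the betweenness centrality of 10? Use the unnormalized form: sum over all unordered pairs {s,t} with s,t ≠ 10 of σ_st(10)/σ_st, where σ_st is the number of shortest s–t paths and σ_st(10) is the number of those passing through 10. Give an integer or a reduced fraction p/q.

38

Pairs whose geodesics pass through 10 — 3–1: 1; 3–4: 1; 3–7: 1; 3–2: 1/2; 3–6: 1/2; 3–9: 1; 3–8: 1/2; 3–5: 1; 1–4: 1; 1–11: 1; 1–7: 1; 1–2: 1; 1–6: 1; 1–9: 1 … (+27 more pairs).
All other pairs contribute 0.
Summing the contributions gives betweenness(10) = 38.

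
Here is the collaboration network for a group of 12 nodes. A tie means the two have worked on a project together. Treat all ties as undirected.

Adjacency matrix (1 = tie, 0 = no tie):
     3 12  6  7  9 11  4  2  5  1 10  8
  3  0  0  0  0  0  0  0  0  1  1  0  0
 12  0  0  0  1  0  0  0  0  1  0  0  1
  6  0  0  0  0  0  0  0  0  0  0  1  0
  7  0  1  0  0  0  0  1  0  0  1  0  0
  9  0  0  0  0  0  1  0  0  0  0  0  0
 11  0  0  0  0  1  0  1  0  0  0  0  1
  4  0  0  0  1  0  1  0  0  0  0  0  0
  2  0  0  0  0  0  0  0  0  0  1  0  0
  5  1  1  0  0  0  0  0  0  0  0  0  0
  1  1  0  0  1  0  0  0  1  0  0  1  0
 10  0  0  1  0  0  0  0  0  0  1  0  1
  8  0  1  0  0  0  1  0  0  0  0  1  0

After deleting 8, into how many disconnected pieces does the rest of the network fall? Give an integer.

1

8's neighbors (10, 11, and 12) remain reachable from one another through other ties, so the rest of the network stays in one piece.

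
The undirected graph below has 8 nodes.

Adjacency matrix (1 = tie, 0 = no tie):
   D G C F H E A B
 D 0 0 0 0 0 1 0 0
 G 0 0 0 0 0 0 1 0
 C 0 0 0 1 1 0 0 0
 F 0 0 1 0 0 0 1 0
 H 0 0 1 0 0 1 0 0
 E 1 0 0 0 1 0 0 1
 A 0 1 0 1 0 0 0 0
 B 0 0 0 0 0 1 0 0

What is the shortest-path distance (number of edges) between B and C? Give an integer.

One shortest route is B – E – H – C, which uses 3 edges, and at distance 2 from B we only reach {D, H}, which does not include C. So d(B,C) = 3.

3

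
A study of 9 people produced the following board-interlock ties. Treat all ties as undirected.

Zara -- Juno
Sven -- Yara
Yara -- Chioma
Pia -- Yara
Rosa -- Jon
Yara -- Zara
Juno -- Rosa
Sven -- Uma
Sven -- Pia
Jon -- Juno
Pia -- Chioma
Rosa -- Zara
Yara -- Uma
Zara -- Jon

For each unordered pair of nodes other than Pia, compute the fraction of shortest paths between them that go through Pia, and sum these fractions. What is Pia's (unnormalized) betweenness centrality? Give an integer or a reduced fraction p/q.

Pairs whose geodesics pass through Pia — Chioma–Sven: 1/2.
All other pairs contribute 0.
Summing the contributions gives betweenness(Pia) = 1/2.

1/2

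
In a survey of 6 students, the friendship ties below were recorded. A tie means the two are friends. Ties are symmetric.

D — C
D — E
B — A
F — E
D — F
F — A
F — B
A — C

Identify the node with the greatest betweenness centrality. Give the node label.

F

Unnormalized betweenness of each node: A:3/2, B:0, C:1/2, D:3/2, E:0, F:7/2.
F has the largest value, 7/2, making it the main broker — the node through which the most shortest paths run.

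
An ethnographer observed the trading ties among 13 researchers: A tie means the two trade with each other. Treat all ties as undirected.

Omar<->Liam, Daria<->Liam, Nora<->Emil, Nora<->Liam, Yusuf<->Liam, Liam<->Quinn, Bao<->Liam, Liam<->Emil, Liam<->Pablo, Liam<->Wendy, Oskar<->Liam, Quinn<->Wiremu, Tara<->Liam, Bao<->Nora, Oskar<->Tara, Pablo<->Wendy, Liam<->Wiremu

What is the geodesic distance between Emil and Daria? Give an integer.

2

One shortest route is Emil – Liam – Daria, which uses 2 edges, and Emil and Daria are not directly tied, so nothing shorter exists. So d(Emil,Daria) = 2.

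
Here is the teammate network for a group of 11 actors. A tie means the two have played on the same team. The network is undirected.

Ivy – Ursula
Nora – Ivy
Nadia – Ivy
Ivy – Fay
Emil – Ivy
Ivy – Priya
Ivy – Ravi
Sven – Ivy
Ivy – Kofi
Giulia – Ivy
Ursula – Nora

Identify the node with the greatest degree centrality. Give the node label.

Ivy

Degrees — Emil:1, Fay:1, Giulia:1, Ivy:10, Kofi:1, Nadia:1, Nora:2, Priya:1, Ravi:1, Sven:1, Ursula:2.
The maximum is 10, attained only by Ivy.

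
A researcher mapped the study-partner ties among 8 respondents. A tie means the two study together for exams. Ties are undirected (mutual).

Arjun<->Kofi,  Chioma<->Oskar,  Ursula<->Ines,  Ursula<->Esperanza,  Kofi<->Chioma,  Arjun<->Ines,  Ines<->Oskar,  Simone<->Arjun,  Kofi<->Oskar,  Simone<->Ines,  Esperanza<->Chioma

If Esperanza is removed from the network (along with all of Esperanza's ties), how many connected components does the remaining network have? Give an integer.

Esperanza's neighbors (Chioma and Ursula) remain reachable from one another through other ties, so the rest of the network stays in one piece.

1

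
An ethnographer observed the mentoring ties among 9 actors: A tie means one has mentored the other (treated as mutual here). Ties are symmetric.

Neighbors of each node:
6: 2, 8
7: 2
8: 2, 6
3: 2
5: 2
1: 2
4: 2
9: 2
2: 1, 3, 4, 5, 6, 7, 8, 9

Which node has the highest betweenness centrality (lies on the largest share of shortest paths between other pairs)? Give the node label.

Unnormalized betweenness of each node: 1:0, 2:27, 3:0, 4:0, 5:0, 6:0, 7:0, 8:0, 9:0.
2 has the largest value, 27, making it the main broker — the node through which the most shortest paths run.

2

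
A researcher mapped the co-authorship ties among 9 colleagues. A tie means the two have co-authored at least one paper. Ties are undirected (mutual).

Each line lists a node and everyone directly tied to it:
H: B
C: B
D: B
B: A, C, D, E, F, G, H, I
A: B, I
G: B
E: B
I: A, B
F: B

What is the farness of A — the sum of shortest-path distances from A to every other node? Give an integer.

Distances from A: B:1, C:2, D:2, E:2, F:2, G:2, H:2, I:1.
Sum = 1 + 2 + 2 + 2 + 2 + 2 + 2 + 1 = 14.

14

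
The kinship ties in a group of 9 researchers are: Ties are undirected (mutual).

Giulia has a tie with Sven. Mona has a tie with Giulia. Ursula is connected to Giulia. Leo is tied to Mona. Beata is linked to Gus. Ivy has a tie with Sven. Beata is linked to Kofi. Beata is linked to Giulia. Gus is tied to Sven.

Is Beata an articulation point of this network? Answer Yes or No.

Removing Beata leaves {Giulia, Gus, Ivy, Leo, Mona, Sven, and Ursula} with no path to {Kofi}, so the network splits into 2 components. Beata is a cut vertex.

Yes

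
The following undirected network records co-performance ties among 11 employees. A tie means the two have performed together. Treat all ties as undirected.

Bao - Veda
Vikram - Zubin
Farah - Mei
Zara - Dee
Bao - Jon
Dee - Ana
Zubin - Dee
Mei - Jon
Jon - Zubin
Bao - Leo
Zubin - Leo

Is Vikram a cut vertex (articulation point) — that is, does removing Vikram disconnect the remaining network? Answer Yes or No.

Even without Vikram, every remaining node can still reach every other (the residual graph is connected), so Vikram is not a cut vertex.

No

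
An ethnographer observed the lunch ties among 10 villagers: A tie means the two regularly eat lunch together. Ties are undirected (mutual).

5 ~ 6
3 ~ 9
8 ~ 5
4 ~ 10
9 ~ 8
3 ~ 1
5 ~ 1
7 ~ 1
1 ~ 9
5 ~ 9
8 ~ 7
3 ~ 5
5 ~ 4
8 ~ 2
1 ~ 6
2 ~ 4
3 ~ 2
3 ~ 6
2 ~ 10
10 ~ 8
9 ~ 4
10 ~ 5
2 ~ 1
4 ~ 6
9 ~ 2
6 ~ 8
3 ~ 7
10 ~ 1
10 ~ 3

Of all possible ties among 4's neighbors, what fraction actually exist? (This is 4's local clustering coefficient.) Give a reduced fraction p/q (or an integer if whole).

4's neighbors: 2, 5, 6, 9, and 10 (k = 5).
Possible neighbor pairs: C(5,2) = 10. Edges among them: 2–9, 2–10, 5–6, 5–9, 5–10 → e = 5.
Clustering(4) = 5/10 = 1/2.

1/2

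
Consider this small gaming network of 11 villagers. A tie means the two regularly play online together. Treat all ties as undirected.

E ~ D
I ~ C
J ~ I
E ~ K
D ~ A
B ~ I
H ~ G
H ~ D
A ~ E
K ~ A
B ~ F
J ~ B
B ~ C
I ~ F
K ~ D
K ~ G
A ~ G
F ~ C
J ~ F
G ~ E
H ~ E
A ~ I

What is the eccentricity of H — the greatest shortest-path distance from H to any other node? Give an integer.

4

Distances from H: A:2, B:4, C:4, D:1, E:1, F:4, G:1, I:3, J:4, K:2.
The largest is 4 (to B, F, J, and C), so the eccentricity of H is 4.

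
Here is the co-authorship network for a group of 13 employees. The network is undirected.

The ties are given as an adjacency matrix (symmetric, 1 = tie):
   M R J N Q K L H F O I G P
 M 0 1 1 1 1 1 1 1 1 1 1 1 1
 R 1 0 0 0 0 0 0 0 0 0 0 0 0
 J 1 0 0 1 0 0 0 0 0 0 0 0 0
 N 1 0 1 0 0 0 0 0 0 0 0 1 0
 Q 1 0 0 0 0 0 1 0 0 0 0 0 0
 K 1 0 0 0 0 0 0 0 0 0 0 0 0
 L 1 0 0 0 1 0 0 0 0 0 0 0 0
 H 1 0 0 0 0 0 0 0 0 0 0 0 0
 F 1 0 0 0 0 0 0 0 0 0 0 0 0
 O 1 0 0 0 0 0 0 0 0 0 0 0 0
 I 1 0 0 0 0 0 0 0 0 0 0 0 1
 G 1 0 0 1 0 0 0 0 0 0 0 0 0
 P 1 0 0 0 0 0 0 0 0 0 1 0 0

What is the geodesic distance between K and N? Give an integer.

One shortest route is K – M – N, which uses 2 edges, and K and N are not directly tied, so nothing shorter exists. So d(K,N) = 2.

2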